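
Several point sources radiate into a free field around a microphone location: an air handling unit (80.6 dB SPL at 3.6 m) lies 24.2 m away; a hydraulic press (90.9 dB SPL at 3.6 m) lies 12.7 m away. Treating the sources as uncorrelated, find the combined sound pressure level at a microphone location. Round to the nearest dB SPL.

Propagate each source to the receiver with L = L_ref − 20·log₁₀(r/r_ref), then add intensities.
air handling unit: 80.6 − 20·log₁₀(24.2/3.6) = 80.6 − 16.55 = 64.05 dB SPL.
hydraulic press: 90.9 − 20·log₁₀(12.7/3.6) = 90.9 − 10.95 = 79.95 dB SPL.
Σ 10^(L/10) = 1.014e+08 → L_total = 10·log₁₀(1.014e+08) = 80.06 dB SPL.

80 dB SPL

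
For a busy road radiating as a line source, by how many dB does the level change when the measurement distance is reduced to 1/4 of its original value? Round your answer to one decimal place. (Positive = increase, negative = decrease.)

+6.0 dB

With cylindrical spreading the level changes by −10·log₁₀(r₂/r₁).
ΔL = −10·log₁₀(0.25) = +6.02 dB.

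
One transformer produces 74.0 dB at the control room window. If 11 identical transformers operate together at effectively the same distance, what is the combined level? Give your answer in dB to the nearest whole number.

84 dB

L_total = L₁ + 10·log₁₀ N for N identical incoherent sources.
L_total = 74.0 + 10·log₁₀(11) = 74.0 + 10.414 = 84.41 dB.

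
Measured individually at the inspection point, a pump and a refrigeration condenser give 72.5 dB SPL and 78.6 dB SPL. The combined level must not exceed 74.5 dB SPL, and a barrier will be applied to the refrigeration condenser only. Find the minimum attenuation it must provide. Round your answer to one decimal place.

8.4 dB

Everything except the refrigeration condenser sums to 10^(72.5/10) = 1.778e+07 in linear terms, 72.50 dB SPL.
To meet 74.5 dB SPL overall, the treated refrigeration condenser may contribute at most 10^(74.5/10) − 1.778e+07 = 1.040e+07, i.e. 70.17 dB SPL.
So the refrigeration condenser must be reduced from 78.6 to 70.17 dB SPL: IL = 8.43 dB.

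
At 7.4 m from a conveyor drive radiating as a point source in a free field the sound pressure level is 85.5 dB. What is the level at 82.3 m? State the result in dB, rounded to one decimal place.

64.6 dB

Point-source attenuation: ΔL = 20·log₁₀(r₂/r₁) = 20·log₁₀(82.3/7.4) = 20.923 dB.
L₂ = 85.5 − 20·log₁₀(82.3/7.4) = 85.5 − 20.923 = 64.58 dB.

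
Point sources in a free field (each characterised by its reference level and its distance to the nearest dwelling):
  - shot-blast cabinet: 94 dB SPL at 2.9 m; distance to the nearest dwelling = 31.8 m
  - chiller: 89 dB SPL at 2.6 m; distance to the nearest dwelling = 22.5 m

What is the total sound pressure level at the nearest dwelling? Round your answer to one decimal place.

Propagate each source to the receiver with L = L_ref − 20·log₁₀(r/r_ref), then add intensities.
shot-blast cabinet: 94 − 20·log₁₀(31.8/2.9) = 94 − 20.80 = 73.20 dB SPL.
chiller: 89 − 20·log₁₀(22.5/2.6) = 89 − 18.74 = 70.26 dB SPL.
Σ 10^(L/10) = 3.150e+07 → L_total = 10·log₁₀(3.150e+07) = 74.98 dB SPL.

75.0 dB SPL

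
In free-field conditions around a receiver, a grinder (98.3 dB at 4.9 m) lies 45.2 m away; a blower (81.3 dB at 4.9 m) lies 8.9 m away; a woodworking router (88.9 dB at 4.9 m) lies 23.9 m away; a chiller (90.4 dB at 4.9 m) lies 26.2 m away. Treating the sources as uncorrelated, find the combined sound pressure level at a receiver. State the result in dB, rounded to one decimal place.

Propagate each source to the receiver with L = L_ref − 20·log₁₀(r/r_ref), then add intensities.
grinder: 98.3 − 20·log₁₀(45.2/4.9) = 98.3 − 19.30 = 79.00 dB.
blower: 81.3 − 20·log₁₀(8.9/4.9) = 81.3 − 5.18 = 76.12 dB.
woodworking router: 88.9 − 20·log₁₀(23.9/4.9) = 88.9 − 13.76 = 75.14 dB.
chiller: 90.4 − 20·log₁₀(26.2/4.9) = 90.4 − 14.56 = 75.84 dB.
Σ 10^(L/10) = 1.913e+08 → L_total = 10·log₁₀(1.913e+08) = 82.82 dB.

82.8 dB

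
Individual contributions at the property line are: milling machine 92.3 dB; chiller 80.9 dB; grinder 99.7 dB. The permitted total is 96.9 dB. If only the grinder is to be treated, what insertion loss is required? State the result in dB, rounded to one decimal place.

4.8 dB

The untreated sources together contribute 10^(92.3/10) + 10^(80.9/10) = 1.821e+09, i.e. 92.60 dB.
The limit corresponds to 10^(96.9/10) = 4.898e+09; subtracting the fixed part leaves 3.077e+09 for the grinder, i.e. 94.88 dB.
So the grinder must be reduced from 99.7 to 94.88 dB: IL = 4.82 dB.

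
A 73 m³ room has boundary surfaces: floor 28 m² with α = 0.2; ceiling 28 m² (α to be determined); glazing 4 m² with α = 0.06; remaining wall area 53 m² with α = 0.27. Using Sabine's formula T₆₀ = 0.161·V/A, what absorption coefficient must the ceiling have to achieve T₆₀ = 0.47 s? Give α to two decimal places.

0.17

A = 0.161·V/T₆₀ = 0.161·73/0.47 = 25.01 m² sabins.
Absorption from the other surfaces = 28·0.2 + 4·0.06 + 53·0.27 = 20.15 m², so the ceiling must supply 4.86 m² over 28 m².
α = 4.86/28 = 0.173.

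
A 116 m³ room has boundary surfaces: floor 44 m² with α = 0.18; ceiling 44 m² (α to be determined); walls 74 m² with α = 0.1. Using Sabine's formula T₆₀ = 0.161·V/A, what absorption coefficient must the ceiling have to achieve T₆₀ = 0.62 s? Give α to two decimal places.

0.34

From T₆₀ = 0.161·V/A, the target T₆₀ = 0.62 s needs A = 0.161·116/0.62 = 30.12 m².
Absorption from the other surfaces = 44·0.18 + 74·0.1 = 15.32 m², so the ceiling must supply 14.80 m² over 44 m².
α = 14.80/44 = 0.336.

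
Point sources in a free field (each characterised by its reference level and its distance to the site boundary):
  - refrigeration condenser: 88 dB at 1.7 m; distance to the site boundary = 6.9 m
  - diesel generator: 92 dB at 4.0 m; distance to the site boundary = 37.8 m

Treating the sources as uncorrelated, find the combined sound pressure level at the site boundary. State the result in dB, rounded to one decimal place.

First find each source's level at the receiver (point-source: −20·log₁₀(r/r_ref)), then combine on an intensity basis.
refrigeration condenser: 88 − 20·log₁₀(6.9/1.7) = 88 − 12.17 = 75.83 dB.
diesel generator: 92 − 20·log₁₀(37.8/4.0) = 92 − 19.51 = 72.49 dB.
Σ 10^(L/10) = 5.605e+07 → L_total = 10·log₁₀(5.605e+07) = 77.49 dB.

77.5 dB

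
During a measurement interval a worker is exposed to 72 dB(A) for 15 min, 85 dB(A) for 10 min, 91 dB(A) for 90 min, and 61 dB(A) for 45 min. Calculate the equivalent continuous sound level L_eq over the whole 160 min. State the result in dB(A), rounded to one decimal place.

88.6 dB(A)

Weight each interval's intensity by its duration and average over T = 160 min:
Σ tᵢ·10^(Lᵢ/10) = 15·10^(72/10) + 10·10^(85/10) + 90·10^(91/10) + 45·10^(61/10) = 1.168e+11.
L_eq = 10·log₁₀(1.168e+11/160) = 88.63 dB(A).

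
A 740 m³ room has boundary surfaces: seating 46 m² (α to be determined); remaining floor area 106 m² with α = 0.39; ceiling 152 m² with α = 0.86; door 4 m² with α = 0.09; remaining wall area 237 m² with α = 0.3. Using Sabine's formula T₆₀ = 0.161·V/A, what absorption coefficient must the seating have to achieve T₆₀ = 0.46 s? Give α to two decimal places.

0.34

From T₆₀ = 0.161·V/A, the target T₆₀ = 0.46 s needs A = 0.161·740/0.46 = 259.00 m².
Absorption from the other surfaces = 106·0.39 + 152·0.86 + 4·0.09 + 237·0.3 = 243.52 m², so the seating must supply 15.48 m² over 46 m².
α = 15.48/46 = 0.337.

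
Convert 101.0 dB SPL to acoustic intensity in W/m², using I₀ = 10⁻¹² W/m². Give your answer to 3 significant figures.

I = I₀·10^(L/10) = 10⁻¹² × 10^(101.0/10) = 10^(-1.900).

0.0126 W/m²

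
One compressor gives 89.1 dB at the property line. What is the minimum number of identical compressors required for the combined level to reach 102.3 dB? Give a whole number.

N identical sources give L₁ + 10·log₁₀ N, so require 10·log₁₀ N ≥ 102.3 − 89.1 = 13.2 dB.
N ≥ 10^(13.2/10) = 20.893, so N = 21.

21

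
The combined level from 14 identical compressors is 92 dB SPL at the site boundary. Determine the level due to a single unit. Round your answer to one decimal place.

80.5 dB SPL

Dividing the total intensity by 14 lowers the level by 10·log₁₀ 14 = 11.461 dB: L₁ = 92 − 11.461.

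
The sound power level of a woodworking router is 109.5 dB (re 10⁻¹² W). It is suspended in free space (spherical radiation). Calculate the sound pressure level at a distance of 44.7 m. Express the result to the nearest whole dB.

The power spreads over a sphere of area 4π·r², so L_p = L_w − 10·log₁₀(4π·r²).
4π·r² = 2.511e+04 m², 10·log₁₀ of that is 43.998 dB.
L_p = 109.5 − 43.998 = 65.50 dB.

66 dB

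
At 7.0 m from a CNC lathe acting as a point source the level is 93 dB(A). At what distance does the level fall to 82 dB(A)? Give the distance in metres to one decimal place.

For a point source L₁ − L₂ = 20·log₁₀(r₂/r₁), so r₂ = r₁·10^((L₁−L₂)/20).
r₂ = 7.0·10^((93−82)/20) = 7.0·10^(11.0/20) = 24.84 m.

24.8 m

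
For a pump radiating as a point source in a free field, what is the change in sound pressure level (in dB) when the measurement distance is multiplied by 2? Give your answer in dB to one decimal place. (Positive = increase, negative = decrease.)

Point-source spreading: ΔL = −20·log₁₀(r₂/r₁).
ΔL = −20·log₁₀(2) = -6.02 dB.

-6.0 dB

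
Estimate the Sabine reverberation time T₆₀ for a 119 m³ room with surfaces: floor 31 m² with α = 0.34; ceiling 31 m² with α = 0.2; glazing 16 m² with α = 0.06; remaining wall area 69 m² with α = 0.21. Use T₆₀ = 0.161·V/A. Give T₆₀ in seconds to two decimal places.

Summing Sᵢαᵢ: 31·0.34 + 31·0.2 + 16·0.06 + 69·0.21 = 32.19 m².
T₆₀ = 0.161·V/A = 0.161·119/32.19 = 0.595 s.

0.60 s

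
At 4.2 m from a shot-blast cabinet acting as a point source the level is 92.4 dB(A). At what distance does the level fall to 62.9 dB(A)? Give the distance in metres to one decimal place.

For a point source L₁ − L₂ = 20·log₁₀(r₂/r₁), so r₂ = r₁·10^((L₁−L₂)/20).
r₂ = 4.2·10^((92.4−62.9)/20) = 4.2·10^(29.5/20) = 125.39 m.

125.4 m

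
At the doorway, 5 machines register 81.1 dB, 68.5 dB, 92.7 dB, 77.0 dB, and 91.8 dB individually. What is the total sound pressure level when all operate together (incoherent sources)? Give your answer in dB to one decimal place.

95.5 dB

For uncorrelated sources the intensities add, so convert each level to linear form, sum, and take 10·log₁₀ of the total.
Σ 10^(L/10) = 10^(81.1/10) + 10^(68.5/10) + 10^(92.7/10) + 10^(77.0/10) + 10^(91.8/10) = 3.562e+09.
L_total = 10·log₁₀(3.562e+09) = 95.52 dB.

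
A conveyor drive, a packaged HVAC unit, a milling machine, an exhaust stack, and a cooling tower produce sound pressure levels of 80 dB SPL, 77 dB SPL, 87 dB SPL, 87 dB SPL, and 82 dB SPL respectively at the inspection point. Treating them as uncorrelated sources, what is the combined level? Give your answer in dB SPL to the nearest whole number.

91 dB SPL

Incoherent sources combine by intensity addition: L_total = 10·log₁₀(Σ 10^(L_i/10)).
Σ 10^(L/10) = 10^(80/10) + 10^(77/10) + 10^(87/10) + 10^(87/10) + 10^(82/10) = 1.311e+09.
L_total = 10·log₁₀(1.311e+09) = 91.18 dB SPL.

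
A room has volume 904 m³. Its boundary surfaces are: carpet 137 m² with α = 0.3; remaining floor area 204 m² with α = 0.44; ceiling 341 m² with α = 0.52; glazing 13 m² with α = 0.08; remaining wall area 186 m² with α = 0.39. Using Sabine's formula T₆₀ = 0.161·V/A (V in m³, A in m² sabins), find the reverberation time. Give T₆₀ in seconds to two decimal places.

0.38 s

Total absorption A = 137·0.3 + 204·0.44 + 341·0.52 + 13·0.08 + 186·0.39 = 381.76 m² sabins.
T₆₀ = 0.161 × 904 / 381.76 = 0.381 s.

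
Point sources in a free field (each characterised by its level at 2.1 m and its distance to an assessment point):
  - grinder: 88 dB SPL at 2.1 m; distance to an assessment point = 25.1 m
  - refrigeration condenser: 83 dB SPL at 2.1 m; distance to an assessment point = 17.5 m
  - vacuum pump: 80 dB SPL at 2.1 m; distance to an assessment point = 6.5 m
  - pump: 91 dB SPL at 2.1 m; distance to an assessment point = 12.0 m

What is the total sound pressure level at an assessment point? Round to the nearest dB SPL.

78 dB SPL

Apply inverse-square spreading to bring every level to the receiver, then sum 10^(L/10).
grinder: 88 − 20·log₁₀(25.1/2.1) = 88 − 21.55 = 66.45 dB SPL.
refrigeration condenser: 83 − 20·log₁₀(17.5/2.1) = 83 − 18.42 = 64.58 dB SPL.
vacuum pump: 80 − 20·log₁₀(6.5/2.1) = 80 − 9.81 = 70.19 dB SPL.
pump: 91 − 20·log₁₀(12.0/2.1) = 91 − 15.14 = 75.86 dB SPL.
Σ 10^(L/10) = 5.628e+07 → L_total = 10·log₁₀(5.628e+07) = 77.50 dB SPL.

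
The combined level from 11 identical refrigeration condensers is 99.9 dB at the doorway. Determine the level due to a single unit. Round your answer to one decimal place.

89.5 dB

For N identical incoherent sources L_total = L₁ + 10·log₁₀ N, so L₁ = 99.9 − 10·log₁₀(11) = 99.9 − 10.414.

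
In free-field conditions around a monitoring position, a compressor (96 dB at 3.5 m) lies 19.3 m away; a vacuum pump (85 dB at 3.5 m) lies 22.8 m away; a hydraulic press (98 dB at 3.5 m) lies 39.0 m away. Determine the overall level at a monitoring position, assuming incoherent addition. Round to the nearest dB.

83 dB

First find each source's level at the receiver (point-source: −20·log₁₀(r/r_ref)), then combine on an intensity basis.
compressor: 96 − 20·log₁₀(19.3/3.5) = 96 − 14.83 = 81.17 dB.
vacuum pump: 85 − 20·log₁₀(22.8/3.5) = 85 − 16.28 = 68.72 dB.
hydraulic press: 98 − 20·log₁₀(39.0/3.5) = 98 − 20.94 = 77.06 dB.
Σ 10^(L/10) = 1.892e+08 → L_total = 10·log₁₀(1.892e+08) = 82.77 dB.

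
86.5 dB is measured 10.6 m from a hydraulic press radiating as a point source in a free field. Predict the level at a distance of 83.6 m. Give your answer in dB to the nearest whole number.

69 dB

For a point source, L₂ = L₁ − 20·log₁₀(r₂/r₁).
L₂ = 86.5 − 20·log₁₀(83.6/10.6) = 86.5 − 17.938 = 68.56 dB.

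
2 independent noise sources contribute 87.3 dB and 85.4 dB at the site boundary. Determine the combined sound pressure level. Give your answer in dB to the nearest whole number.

For uncorrelated sources the intensities add, so convert each level to linear form, sum, and take 10·log₁₀ of the total.
Σ 10^(L/10) = 10^(87.3/10) + 10^(85.4/10) = 8.838e+08.
L_total = 10·log₁₀(8.838e+08) = 89.46 dB.

89 dB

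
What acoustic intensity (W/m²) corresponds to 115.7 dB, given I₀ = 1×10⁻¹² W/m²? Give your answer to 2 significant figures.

0.37 W/m²

I/I₀ = 10^(115.7/10) = 3.715e+11, so I = 3.715e+11 × 10⁻¹² W/m².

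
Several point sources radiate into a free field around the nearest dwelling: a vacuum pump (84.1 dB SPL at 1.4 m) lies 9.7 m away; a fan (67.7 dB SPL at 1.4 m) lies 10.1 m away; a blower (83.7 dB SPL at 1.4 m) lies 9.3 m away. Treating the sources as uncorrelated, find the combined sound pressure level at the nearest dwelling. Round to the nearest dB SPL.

70 dB SPL

Apply inverse-square spreading to bring every level to the receiver, then sum 10^(L/10).
vacuum pump: 84.1 − 20·log₁₀(9.7/1.4) = 84.1 − 16.81 = 67.29 dB SPL.
fan: 67.7 − 20·log₁₀(10.1/1.4) = 67.7 − 17.16 = 50.54 dB SPL.
blower: 83.7 − 20·log₁₀(9.3/1.4) = 83.7 − 16.45 = 67.25 dB SPL.
Σ 10^(L/10) = 1.078e+07 → L_total = 10·log₁₀(1.078e+07) = 70.33 dB SPL.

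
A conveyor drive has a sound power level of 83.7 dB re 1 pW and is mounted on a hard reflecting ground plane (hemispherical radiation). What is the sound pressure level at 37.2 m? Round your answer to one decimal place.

44.3 dB

L_p = L_w − 10·log₁₀(2π·r²) with r = 37.2 m.
2π·r² = 8695 m², 10·log₁₀ of that is 39.393 dB.
L_p = 83.7 − 39.393 = 44.31 dB.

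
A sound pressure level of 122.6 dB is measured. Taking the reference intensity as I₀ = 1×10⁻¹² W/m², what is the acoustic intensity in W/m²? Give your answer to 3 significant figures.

1.82 W/m²

L = 10·log₁₀(I/I₀) ⇒ I = I₀·10^(L/10) = 10⁻¹² × 10^12.26.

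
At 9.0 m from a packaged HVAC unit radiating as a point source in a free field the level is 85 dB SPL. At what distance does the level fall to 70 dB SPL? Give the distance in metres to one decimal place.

50.6 m

For a point source L₁ − L₂ = 20·log₁₀(r₂/r₁), so r₂ = r₁·10^((L₁−L₂)/20).
r₂ = 9.0·10^((85−70)/20) = 9.0·10^(15.0/20) = 50.61 m.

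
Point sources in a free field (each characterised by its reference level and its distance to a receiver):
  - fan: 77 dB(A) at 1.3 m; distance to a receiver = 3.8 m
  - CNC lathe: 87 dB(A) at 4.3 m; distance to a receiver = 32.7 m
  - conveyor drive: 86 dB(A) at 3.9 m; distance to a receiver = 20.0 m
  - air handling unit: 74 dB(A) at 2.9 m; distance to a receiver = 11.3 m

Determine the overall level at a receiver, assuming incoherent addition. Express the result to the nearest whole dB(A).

75 dB(A)

First find each source's level at the receiver (point-source: −20·log₁₀(r/r_ref)), then combine on an intensity basis.
fan: 77 − 20·log₁₀(3.8/1.3) = 77 − 9.32 = 67.68 dB(A).
CNC lathe: 87 − 20·log₁₀(32.7/4.3) = 87 − 17.62 = 69.38 dB(A).
conveyor drive: 86 − 20·log₁₀(20.0/3.9) = 86 − 14.20 = 71.80 dB(A).
air handling unit: 74 − 20·log₁₀(11.3/2.9) = 74 − 11.81 = 62.19 dB(A).
Σ 10^(L/10) = 3.132e+07 → L_total = 10·log₁₀(3.132e+07) = 74.96 dB(A).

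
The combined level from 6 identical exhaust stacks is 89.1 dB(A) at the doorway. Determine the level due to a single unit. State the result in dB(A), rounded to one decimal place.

Dividing the total intensity by 6 lowers the level by 10·log₁₀ 6 = 7.782 dB: L₁ = 89.1 − 7.782.

81.3 dB(A)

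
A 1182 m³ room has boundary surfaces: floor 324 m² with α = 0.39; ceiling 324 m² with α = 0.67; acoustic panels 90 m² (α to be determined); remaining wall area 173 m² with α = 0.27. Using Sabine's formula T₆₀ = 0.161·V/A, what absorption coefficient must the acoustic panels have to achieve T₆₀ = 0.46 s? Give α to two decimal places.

0.26

From T₆₀ = 0.161·V/A, the target T₆₀ = 0.46 s needs A = 0.161·1182/0.46 = 413.70 m².
Absorption from the other surfaces = 324·0.39 + 324·0.67 + 173·0.27 = 390.15 m², so the acoustic panels must supply 23.55 m² over 90 m².
α = 23.55/90 = 0.262.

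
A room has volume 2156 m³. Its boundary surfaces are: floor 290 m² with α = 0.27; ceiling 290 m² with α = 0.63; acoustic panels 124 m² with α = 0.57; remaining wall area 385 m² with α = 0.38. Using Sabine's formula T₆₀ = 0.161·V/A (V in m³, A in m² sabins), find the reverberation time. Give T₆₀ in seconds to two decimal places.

Total absorption A = 290·0.27 + 290·0.63 + 124·0.57 + 385·0.38 = 477.98 m² sabins.
T₆₀ = 0.161·V/A = 0.161·2156/477.98 = 0.726 s.

0.73 s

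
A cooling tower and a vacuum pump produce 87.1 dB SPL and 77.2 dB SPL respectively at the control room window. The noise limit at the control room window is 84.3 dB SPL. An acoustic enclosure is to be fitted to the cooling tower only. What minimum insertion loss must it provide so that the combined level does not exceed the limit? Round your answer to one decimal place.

3.7 dB

The untreated sources together contribute 10^(77.2/10) = 5.248e+07, i.e. 77.20 dB SPL.
To meet 84.3 dB SPL overall, the treated cooling tower may contribute at most 10^(84.3/10) − 5.248e+07 = 2.167e+08, i.e. 83.36 dB SPL.
So the cooling tower must be reduced from 87.1 to 83.36 dB SPL: IL = 3.74 dB.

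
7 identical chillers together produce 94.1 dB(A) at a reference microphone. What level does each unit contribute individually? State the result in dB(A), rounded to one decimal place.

Dividing the total intensity by 7 lowers the level by 10·log₁₀ 7 = 8.451 dB: L₁ = 94.1 − 8.451.

85.6 dB(A)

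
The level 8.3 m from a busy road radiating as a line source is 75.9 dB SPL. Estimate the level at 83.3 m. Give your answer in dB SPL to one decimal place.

Line-source attenuation: ΔL = 10·log₁₀(r₂/r₁) = 10·log₁₀(83.3/8.3) = 10.016 dB.
L₂ = 75.9 − 10·log₁₀(83.3/8.3) = 75.9 − 10.016 = 65.88 dB SPL.

65.9 dB SPL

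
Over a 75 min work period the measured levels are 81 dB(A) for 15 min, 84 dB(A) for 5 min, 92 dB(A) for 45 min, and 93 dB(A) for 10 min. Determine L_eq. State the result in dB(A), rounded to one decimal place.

91.0 dB(A)

Weight each interval's intensity by its duration and average over T = 75 min:
Σ tᵢ·10^(Lᵢ/10) = 15·10^(81/10) + 5·10^(84/10) + 45·10^(92/10) + 10·10^(93/10) = 9.442e+10.
L_eq = 10·log₁₀(9.442e+10/75) = 91.00 dB(A).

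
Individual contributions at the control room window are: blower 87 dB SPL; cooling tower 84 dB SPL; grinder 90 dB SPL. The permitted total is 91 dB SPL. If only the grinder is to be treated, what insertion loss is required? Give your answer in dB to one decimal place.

Fixed contribution from the other sources: Σ 10^(L/10) = 10^(87/10) + 10^(84/10) = 7.524e+08 (88.76 dB SPL).
To meet 91 dB SPL overall, the treated grinder may contribute at most 10^(91/10) − 7.524e+08 = 5.065e+08, i.e. 87.05 dB SPL.
So the grinder must be reduced from 90 to 87.05 dB SPL: IL = 2.95 dB.

3.0 dB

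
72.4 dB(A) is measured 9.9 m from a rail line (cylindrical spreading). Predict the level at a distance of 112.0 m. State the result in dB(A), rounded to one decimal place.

61.9 dB(A)

Cylindrical spreading from a line source gives a 10·log₁₀(r₂/r₁) drop.
L₂ = 72.4 − 10·log₁₀(112.0/9.9) = 72.4 − 10.536 = 61.86 dB(A).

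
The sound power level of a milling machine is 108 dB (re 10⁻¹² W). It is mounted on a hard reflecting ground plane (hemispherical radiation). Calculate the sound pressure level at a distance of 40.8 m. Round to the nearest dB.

Free-field hemispherical radiation: L_p = L_w − 10·log₁₀(2π·r²), r = 40.8 m.
2π·r² = 1.046e+04 m², 10·log₁₀ of that is 40.195 dB.
L_p = 108 − 40.195 = 67.80 dB.

68 dB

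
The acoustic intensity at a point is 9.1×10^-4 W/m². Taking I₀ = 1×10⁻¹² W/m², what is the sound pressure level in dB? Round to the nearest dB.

L = 10·log₁₀(I/I₀) = 10·log₁₀(9.1×10^-4/10⁻¹²) = 10·log₁₀(9.1×10^8).
L = 10·(0.9590 + 8) = 89.59 dB.

90 dB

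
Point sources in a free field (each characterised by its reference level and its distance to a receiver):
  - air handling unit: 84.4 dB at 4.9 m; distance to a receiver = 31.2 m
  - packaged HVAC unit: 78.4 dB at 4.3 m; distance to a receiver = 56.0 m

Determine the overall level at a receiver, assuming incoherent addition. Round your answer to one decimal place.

Propagate each source to the receiver with L = L_ref − 20·log₁₀(r/r_ref), then add intensities.
air handling unit: 84.4 − 20·log₁₀(31.2/4.9) = 84.4 − 16.08 = 68.32 dB.
packaged HVAC unit: 78.4 − 20·log₁₀(56.0/4.3) = 78.4 − 22.29 = 56.11 dB.
Σ 10^(L/10) = 7.201e+06 → L_total = 10·log₁₀(7.201e+06) = 68.57 dB.

68.6 dB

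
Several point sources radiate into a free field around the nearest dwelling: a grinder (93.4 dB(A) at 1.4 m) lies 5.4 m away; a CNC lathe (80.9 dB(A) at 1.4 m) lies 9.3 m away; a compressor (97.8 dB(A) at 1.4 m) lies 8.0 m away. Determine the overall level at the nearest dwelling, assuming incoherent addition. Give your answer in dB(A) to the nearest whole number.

85 dB(A)

Propagate each source to the receiver with L = L_ref − 20·log₁₀(r/r_ref), then add intensities.
grinder: 93.4 − 20·log₁₀(5.4/1.4) = 93.4 − 11.73 = 81.67 dB(A).
CNC lathe: 80.9 − 20·log₁₀(9.3/1.4) = 80.9 − 16.45 = 64.45 dB(A).
compressor: 97.8 − 20·log₁₀(8.0/1.4) = 97.8 − 15.14 = 82.66 dB(A).
Σ 10^(L/10) = 3.344e+08 → L_total = 10·log₁₀(3.344e+08) = 85.24 dB(A).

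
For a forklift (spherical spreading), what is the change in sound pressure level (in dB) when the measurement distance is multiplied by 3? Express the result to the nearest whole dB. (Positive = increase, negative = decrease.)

-10 dB

Point-source spreading: ΔL = −20·log₁₀(r₂/r₁).
ΔL = −20·log₁₀(3) = -9.54 dB.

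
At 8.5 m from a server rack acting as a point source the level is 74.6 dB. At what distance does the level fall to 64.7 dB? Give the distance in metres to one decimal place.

26.6 m

For a point source L₁ − L₂ = 20·log₁₀(r₂/r₁), so r₂ = r₁·10^((L₁−L₂)/20).
r₂ = 8.5·10^((74.6−64.7)/20) = 8.5·10^(9.9/20) = 26.57 m.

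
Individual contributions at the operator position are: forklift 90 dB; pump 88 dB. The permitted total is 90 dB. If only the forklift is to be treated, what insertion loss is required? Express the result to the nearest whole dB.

4 dB

The untreated sources together contribute 10^(88/10) = 6.310e+08, i.e. 88.00 dB.
The limit corresponds to 10^(90/10) = 1.000e+09; subtracting the fixed part leaves 3.690e+08 for the forklift, i.e. 85.67 dB.
So the forklift must be reduced from 90 to 85.67 dB: IL = 4.33 dB.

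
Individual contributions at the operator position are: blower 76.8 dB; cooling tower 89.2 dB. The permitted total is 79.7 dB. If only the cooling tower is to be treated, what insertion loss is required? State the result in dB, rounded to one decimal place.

12.6 dB

The untreated sources together contribute 10^(76.8/10) = 4.786e+07, i.e. 76.80 dB.
The limit corresponds to 10^(79.7/10) = 9.333e+07; subtracting the fixed part leaves 4.546e+07 for the cooling tower, i.e. 76.58 dB.
So the cooling tower must be reduced from 89.2 to 76.58 dB: IL = 12.62 dB.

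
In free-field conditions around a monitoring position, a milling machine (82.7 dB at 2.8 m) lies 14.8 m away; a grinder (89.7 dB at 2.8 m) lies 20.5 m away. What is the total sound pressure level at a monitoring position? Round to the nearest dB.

Apply inverse-square spreading to bring every level to the receiver, then sum 10^(L/10).
milling machine: 82.7 − 20·log₁₀(14.8/2.8) = 82.7 − 14.46 = 68.24 dB.
grinder: 89.7 − 20·log₁₀(20.5/2.8) = 89.7 − 17.29 = 72.41 dB.
Σ 10^(L/10) = 2.408e+07 → L_total = 10·log₁₀(2.408e+07) = 73.82 dB.

74 dB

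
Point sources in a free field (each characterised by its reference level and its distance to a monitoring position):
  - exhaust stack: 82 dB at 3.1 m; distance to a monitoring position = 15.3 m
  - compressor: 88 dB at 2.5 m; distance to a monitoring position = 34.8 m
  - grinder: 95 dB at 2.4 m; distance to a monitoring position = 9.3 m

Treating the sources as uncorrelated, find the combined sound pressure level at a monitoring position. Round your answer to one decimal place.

83.4 dB

First find each source's level at the receiver (point-source: −20·log₁₀(r/r_ref)), then combine on an intensity basis.
exhaust stack: 82 − 20·log₁₀(15.3/3.1) = 82 − 13.87 = 68.13 dB.
compressor: 88 − 20·log₁₀(34.8/2.5) = 88 − 22.87 = 65.13 dB.
grinder: 95 − 20·log₁₀(9.3/2.4) = 95 − 11.77 = 83.23 dB.
Σ 10^(L/10) = 2.204e+08 → L_total = 10·log₁₀(2.204e+08) = 83.43 dB.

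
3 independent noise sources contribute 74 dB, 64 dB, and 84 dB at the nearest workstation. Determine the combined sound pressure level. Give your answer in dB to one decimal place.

84.5 dB

For uncorrelated sources the intensities add, so convert each level to linear form, sum, and take 10·log₁₀ of the total.
Σ 10^(L/10) = 10^(74/10) + 10^(64/10) + 10^(84/10) = 2.788e+08.
L_total = 10·log₁₀(2.788e+08) = 84.45 dB.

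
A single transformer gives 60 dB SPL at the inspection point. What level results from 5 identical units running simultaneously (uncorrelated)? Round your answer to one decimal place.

N identical incoherent sources raise the level by 10·log₁₀ N.
L_total = 60 + 10·log₁₀(5) = 60 + 6.990 = 66.99 dB SPL.

67.0 dB SPL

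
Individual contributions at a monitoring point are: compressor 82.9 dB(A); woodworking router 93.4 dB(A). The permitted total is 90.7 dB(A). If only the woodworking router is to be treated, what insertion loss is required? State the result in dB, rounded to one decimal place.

3.5 dB

Everything except the woodworking router sums to 10^(82.9/10) = 1.950e+08 in linear terms, 82.90 dB(A).
The limit corresponds to 10^(90.7/10) = 1.175e+09; subtracting the fixed part leaves 9.799e+08 for the woodworking router, i.e. 89.91 dB(A).
So the woodworking router must be reduced from 93.4 to 89.91 dB(A): IL = 3.49 dB.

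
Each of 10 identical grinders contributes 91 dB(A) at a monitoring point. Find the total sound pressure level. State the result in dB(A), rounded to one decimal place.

N identical incoherent sources raise the level by 10·log₁₀ N.
L_total = 91 + 10·log₁₀(10) = 91 + 10.000 = 101.00 dB(A).

101.0 dB(A)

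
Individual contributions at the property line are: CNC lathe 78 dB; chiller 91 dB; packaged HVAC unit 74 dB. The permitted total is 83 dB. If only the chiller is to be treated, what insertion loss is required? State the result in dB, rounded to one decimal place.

Fixed contribution from the other sources: Σ 10^(L/10) = 10^(78/10) + 10^(74/10) = 8.821e+07 (79.46 dB).
To meet 83 dB overall, the treated chiller may contribute at most 10^(83/10) − 8.821e+07 = 1.113e+08, i.e. 80.47 dB.
Required insertion loss = 91 − 80.47 = 10.53 dB.

10.5 dB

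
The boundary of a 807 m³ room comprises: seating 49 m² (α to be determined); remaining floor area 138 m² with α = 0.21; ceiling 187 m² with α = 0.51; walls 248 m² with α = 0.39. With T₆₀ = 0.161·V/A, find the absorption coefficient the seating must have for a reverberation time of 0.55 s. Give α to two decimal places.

A = 0.161·V/T₆₀ = 0.161·807/0.55 = 236.23 m² sabins.
Absorption from the other surfaces = 138·0.21 + 187·0.51 + 248·0.39 = 221.07 m², so the seating must supply 15.16 m² over 49 m².
α = 15.16/49 = 0.309.

0.31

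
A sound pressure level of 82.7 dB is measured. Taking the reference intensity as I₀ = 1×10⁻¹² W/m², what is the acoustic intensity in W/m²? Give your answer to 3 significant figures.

0.000186 W/m²

I/I₀ = 10^(82.7/10) = 1.862e+08, so I = 1.862e+08 × 10⁻¹² W/m².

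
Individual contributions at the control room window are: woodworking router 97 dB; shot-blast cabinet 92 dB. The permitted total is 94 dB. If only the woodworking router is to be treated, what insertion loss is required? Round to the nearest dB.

Fixed contribution from the other source: Σ 10^(L/10) = 10^(92/10) = 1.585e+09 (92.00 dB).
To meet 94 dB overall, the treated woodworking router may contribute at most 10^(94/10) − 1.585e+09 = 9.270e+08, i.e. 89.67 dB.
So the woodworking router must be reduced from 97 to 89.67 dB: IL = 7.33 dB.

7 dB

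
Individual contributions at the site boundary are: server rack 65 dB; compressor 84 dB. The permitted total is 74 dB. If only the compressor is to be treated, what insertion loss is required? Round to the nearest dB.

Fixed contribution from the other source: Σ 10^(L/10) = 10^(65/10) = 3.162e+06 (65.00 dB).
To meet 74 dB overall, the treated compressor may contribute at most 10^(74/10) − 3.162e+06 = 2.196e+07, i.e. 73.42 dB.
So the compressor must be reduced from 84 to 73.42 dB: IL = 10.58 dB.

11 dB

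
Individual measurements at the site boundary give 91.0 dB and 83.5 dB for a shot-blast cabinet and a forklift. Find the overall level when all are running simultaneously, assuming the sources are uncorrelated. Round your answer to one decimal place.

91.7 dB

Incoherent sources combine by intensity addition: L_total = 10·log₁₀(Σ 10^(L_i/10)).
Σ 10^(L/10) = 10^(91.0/10) + 10^(83.5/10) = 1.483e+09.
L_total = 10·log₁₀(1.483e+09) = 91.71 dB.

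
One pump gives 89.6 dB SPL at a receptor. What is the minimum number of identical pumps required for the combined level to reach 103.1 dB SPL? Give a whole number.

23

The shortfall is 103.1 − 89.6 = 13.5 dB, and N units add 10·log₁₀ N, so need 10·log₁₀ N ≥ 13.5.
N ≥ 10^(13.5/10) = 22.387, so N = 23.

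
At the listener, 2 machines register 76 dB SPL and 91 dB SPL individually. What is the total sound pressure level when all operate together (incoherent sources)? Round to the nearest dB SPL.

91 dB SPL

For uncorrelated sources the intensities add, so convert each level to linear form, sum, and take 10·log₁₀ of the total.
Σ 10^(L/10) = 10^(76/10) + 10^(91/10) = 1.299e+09.
L_total = 10·log₁₀(1.299e+09) = 91.14 dB SPL.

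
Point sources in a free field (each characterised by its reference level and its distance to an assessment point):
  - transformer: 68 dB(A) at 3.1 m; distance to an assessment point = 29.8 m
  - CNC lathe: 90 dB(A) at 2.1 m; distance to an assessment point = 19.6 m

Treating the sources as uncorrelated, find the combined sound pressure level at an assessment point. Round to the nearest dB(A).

Apply inverse-square spreading to bring every level to the receiver, then sum 10^(L/10).
transformer: 68 − 20·log₁₀(29.8/3.1) = 68 − 19.66 = 48.34 dB(A).
CNC lathe: 90 − 20·log₁₀(19.6/2.1) = 90 − 19.40 = 70.60 dB(A).
Σ 10^(L/10) = 1.155e+07 → L_total = 10·log₁₀(1.155e+07) = 70.63 dB(A).

71 dB(A)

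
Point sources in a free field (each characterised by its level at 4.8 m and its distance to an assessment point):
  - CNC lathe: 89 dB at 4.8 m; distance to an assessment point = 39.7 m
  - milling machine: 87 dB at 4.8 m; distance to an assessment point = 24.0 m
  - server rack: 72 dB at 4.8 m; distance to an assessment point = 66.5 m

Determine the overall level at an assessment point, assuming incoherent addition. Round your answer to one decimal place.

75.0 dB

Propagate each source to the receiver with L = L_ref − 20·log₁₀(r/r_ref), then add intensities.
CNC lathe: 89 − 20·log₁₀(39.7/4.8) = 89 − 18.35 = 70.65 dB.
milling machine: 87 − 20·log₁₀(24.0/4.8) = 87 − 13.98 = 73.02 dB.
server rack: 72 − 20·log₁₀(66.5/4.8) = 72 − 22.83 = 49.17 dB.
Σ 10^(L/10) = 3.174e+07 → L_total = 10·log₁₀(3.174e+07) = 75.02 dB.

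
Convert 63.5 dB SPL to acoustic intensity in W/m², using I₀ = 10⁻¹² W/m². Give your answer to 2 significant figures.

2.2e-06 W/m²

I = I₀·10^(L/10) = 10⁻¹² × 10^(63.5/10) = 10^(-5.650).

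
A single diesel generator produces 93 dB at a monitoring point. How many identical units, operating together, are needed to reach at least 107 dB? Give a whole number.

Need L₁ + 10·log₁₀ N ≥ 107, i.e. log₁₀ N ≥ 1.40.
N ≥ 10^(14.0/10) = 25.119, so N = 26.

26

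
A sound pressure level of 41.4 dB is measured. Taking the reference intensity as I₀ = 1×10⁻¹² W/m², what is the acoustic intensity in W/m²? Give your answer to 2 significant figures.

1.4e-08 W/m²

I = I₀·10^(L/10) = 10⁻¹² × 10^(41.4/10) = 10^(-7.860).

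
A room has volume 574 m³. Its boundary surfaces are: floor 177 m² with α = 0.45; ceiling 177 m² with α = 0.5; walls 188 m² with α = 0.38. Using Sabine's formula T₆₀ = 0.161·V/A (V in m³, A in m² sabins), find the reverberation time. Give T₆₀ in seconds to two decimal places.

Total absorption A = 177·0.45 + 177·0.5 + 188·0.38 = 239.59 m² sabins.
T₆₀ = 0.161 × 574 / 239.59 = 0.386 s.

0.39 s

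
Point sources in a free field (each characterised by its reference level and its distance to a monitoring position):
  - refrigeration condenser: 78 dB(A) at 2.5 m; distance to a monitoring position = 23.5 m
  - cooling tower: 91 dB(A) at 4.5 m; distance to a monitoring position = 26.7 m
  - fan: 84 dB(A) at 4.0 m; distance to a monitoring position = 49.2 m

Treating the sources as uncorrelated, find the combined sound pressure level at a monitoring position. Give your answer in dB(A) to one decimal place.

75.8 dB(A)

Propagate each source to the receiver with L = L_ref − 20·log₁₀(r/r_ref), then add intensities.
refrigeration condenser: 78 − 20·log₁₀(23.5/2.5) = 78 − 19.46 = 58.54 dB(A).
cooling tower: 91 − 20·log₁₀(26.7/4.5) = 91 − 15.47 = 75.53 dB(A).
fan: 84 − 20·log₁₀(49.2/4.0) = 84 − 21.80 = 62.20 dB(A).
Σ 10^(L/10) = 3.813e+07 → L_total = 10·log₁₀(3.813e+07) = 75.81 dB(A).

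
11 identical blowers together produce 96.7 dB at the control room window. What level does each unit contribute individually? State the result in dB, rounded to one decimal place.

86.3 dB

Dividing the total intensity by 11 lowers the level by 10·log₁₀ 11 = 10.414 dB: L₁ = 96.7 − 10.414.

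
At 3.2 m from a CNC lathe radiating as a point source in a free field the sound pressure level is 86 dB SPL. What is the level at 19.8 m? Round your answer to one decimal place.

Point-source attenuation: ΔL = 20·log₁₀(r₂/r₁) = 20·log₁₀(19.8/3.2) = 15.830 dB.
L₂ = 86 − 20·log₁₀(19.8/3.2) = 86 − 15.830 = 70.17 dB SPL.

70.2 dB SPL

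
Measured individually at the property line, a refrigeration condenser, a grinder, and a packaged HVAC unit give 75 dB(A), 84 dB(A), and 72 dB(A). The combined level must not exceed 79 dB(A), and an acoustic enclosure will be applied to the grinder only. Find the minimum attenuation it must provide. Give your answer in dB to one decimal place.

Fixed contribution from the other sources: Σ 10^(L/10) = 10^(75/10) + 10^(72/10) = 4.747e+07 (76.76 dB(A)).
To meet 79 dB(A) overall, the treated grinder may contribute at most 10^(79/10) − 4.747e+07 = 3.196e+07, i.e. 75.05 dB(A).
Required insertion loss = 84 − 75.05 = 8.95 dB.

9.0 dB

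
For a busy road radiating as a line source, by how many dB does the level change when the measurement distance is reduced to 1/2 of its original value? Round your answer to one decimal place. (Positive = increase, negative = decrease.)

+3.0 dB

A line source loses 3 dB per doubling of distance; generally ΔL = −10·log₁₀(r₂/r₁).
ΔL = −10·log₁₀(0.5) = +3.01 dB.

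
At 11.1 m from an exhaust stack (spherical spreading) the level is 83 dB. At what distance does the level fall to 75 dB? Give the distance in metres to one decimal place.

27.9 m

Point-source spreading drops the level by 20·log₁₀(r₂/r₁); inverting, r₂/r₁ = 10^(ΔL/20).
r₂ = 11.1·10^((83−75)/20) = 11.1·10^(8.0/20) = 27.88 m.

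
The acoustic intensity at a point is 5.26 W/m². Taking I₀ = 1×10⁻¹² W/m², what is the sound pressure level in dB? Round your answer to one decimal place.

127.2 dB

L = 10·log₁₀(I/I₀) = 10·log₁₀(5.26/10⁻¹²) = 10·log₁₀(5.26×10^12).
L = 10·(0.7210 + 12) = 127.21 dB.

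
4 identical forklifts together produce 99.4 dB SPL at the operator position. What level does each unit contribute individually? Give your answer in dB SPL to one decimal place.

For N identical incoherent sources L_total = L₁ + 10·log₁₀ N, so L₁ = 99.4 − 10·log₁₀(4) = 99.4 − 6.021.

93.4 dB SPL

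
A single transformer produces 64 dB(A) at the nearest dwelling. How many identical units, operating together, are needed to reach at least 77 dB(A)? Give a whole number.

20

Need L₁ + 10·log₁₀ N ≥ 77, i.e. log₁₀ N ≥ 1.30.
N ≥ 10^(13.0/10) = 19.953, so N = 20.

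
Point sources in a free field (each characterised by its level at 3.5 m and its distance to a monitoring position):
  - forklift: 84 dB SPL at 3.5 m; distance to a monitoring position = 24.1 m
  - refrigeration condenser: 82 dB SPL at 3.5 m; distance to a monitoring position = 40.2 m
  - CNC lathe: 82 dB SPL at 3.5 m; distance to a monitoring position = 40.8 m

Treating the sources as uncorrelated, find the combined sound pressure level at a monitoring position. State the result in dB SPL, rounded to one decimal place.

Propagate each source to the receiver with L = L_ref − 20·log₁₀(r/r_ref), then add intensities.
forklift: 84 − 20·log₁₀(24.1/3.5) = 84 − 16.76 = 67.24 dB SPL.
refrigeration condenser: 82 − 20·log₁₀(40.2/3.5) = 82 − 21.20 = 60.80 dB SPL.
CNC lathe: 82 − 20·log₁₀(40.8/3.5) = 82 − 21.33 = 60.67 dB SPL.
Σ 10^(L/10) = 7.666e+06 → L_total = 10·log₁₀(7.666e+06) = 68.85 dB SPL.

68.8 dB SPL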